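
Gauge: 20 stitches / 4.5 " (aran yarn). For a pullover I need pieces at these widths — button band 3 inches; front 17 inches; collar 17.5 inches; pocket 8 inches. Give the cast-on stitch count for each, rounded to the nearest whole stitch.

Rate = 20/4.5 = 4.444 sts per in.
button band: 3 × 4.444 = 13.33 → 13.
front: 17 × 4.444 = 75.56 → 76.
collar: 17.5 × 4.444 = 77.78 → 78.
pocket: 8 × 4.444 = 35.56 → 36.

button band 13; front 76; collar 78; pocket 36.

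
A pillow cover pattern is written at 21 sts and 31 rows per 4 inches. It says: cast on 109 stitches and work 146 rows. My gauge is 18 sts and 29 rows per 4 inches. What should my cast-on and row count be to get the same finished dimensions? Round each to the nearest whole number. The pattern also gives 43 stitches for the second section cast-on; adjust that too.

Cast on 93 stitches; work 137 rows; second section cast-on 37 stitches.

Stitches: 109 × 18/21 = 93.43 → 93.
Rows: 146 × 29/31 = 136.58 → 137.
second section cast-on: 43 × 18/21 = 36.86 → 37.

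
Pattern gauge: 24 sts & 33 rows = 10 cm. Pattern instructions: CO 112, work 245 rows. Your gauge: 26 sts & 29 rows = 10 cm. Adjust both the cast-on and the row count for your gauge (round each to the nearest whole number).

Cast on 121 stitches; work 215 rows.

Stitches: 112 × 26/24 = 121.33 → 121.
Rows: 245 × 29/33 = 215.30 → 215.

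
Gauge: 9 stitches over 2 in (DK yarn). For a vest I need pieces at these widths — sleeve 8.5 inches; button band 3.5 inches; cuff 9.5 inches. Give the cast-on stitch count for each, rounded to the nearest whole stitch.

sleeve 38; button band 16; cuff 43.

Rate = 9/2 = 4.5 sts per in.
sleeve: 8.5 × 4.5 = 38.25 → 38.
button band: 3.5 × 4.5 = 15.75 → 16.
cuff: 9.5 × 4.5 = 42.75 → 43.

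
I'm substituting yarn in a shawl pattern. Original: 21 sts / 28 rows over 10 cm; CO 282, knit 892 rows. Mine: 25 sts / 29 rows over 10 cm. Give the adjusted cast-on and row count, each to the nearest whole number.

Stitches: 282 × 25/21 = 335.71 → 336.
Rows: 892 × 29/28 = 923.86 → 924.

Cast on 336 stitches; work 924 rows.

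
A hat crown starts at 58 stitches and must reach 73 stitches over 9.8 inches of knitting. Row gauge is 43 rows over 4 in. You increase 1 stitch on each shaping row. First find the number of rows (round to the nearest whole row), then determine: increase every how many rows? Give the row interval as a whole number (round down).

Rows = 9.8 × 10.75 = 105.4 → 105 rows.
Stitches to add: 15 → 15 shaping rows (at 1 st each).
105 / 15 = 7.00 → every 7 rows.

Increase every 7th row.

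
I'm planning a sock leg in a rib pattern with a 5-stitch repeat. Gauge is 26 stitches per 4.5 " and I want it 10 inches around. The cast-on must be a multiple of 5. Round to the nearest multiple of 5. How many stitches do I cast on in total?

Cast on 60 stitches.

26 / 4.5 = 5.778 sts per inch.
10 × 5.778 = 57.78 sts.
Nearest multiple of 5: 60.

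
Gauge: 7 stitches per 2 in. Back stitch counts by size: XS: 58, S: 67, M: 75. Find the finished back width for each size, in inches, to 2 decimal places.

XS 16.57 inches; S 19.14 inches; M 21.43 inches.

7/2 = 3.5 sts per in.
XS: 58 / 3.5 = 16.571 → 16.57 in.
S: 67 / 3.5 = 19.143 → 19.14 in.
M: 75 / 3.5 = 21.429 → 21.43 in.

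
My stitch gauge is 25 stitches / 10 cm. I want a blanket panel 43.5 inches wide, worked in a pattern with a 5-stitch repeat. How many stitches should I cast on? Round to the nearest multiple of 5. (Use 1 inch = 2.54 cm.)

43.5 in = 43.5 × 2.54 = 110.49 cm.
25 / 10 = 2.5 sts/cm.
110.49 × 2.5 = 276.23 sts.
→ 275.

275 stitches.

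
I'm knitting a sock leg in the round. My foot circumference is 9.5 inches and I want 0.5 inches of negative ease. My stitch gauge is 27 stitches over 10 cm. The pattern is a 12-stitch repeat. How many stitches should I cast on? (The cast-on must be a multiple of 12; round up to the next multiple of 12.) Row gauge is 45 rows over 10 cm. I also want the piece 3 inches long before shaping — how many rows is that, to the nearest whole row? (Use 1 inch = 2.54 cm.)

Cast on 72 stitches; work 34 rows.

Finished = 9.5 − 0.5 = 9 inches.
9 inches × 2.54 = 22.86 cm.
27/10 = 2.7 sts per cm; 22.86 × 2.7 = 61.72 sts.
Next multiple of 12 → 72.
3 inches = 7.62 cm; × 4.5 = 34.29 → 34 rows.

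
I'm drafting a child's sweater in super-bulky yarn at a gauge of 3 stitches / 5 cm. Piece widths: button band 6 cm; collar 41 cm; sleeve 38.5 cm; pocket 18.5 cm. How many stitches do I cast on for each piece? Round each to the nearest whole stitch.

button band 4; collar 25; sleeve 23; pocket 11.

Rate = 3/5 = 0.6 sts per cm.
button band: 6 × 0.6 = 3.60 → 4.
collar: 41 × 0.6 = 24.60 → 25.
sleeve: 38.5 × 0.6 = 23.10 → 23.
pocket: 18.5 × 0.6 = 11.10 → 11.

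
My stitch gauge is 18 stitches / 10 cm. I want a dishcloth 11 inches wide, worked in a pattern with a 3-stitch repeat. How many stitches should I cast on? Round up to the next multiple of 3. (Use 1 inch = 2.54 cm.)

11 in = 11 × 2.54 = 27.94 cm.
18 / 10 = 1.8 sts/cm.
27.94 × 1.8 = 50.29 sts.
→ 51.

Cast on 51 stitches.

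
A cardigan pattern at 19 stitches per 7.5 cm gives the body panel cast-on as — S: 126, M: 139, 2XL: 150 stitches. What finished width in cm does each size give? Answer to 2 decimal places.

19/7.5 = 2.533 sts per cm.
S: 126 / 2.533 = 49.737 → 49.74 cm.
M: 139 / 2.533 = 54.868 → 54.87 cm.
2XL: 150 / 2.533 = 59.211 → 59.21 cm.

S 49.74 cm; M 54.87 cm; 2XL 59.21 cm.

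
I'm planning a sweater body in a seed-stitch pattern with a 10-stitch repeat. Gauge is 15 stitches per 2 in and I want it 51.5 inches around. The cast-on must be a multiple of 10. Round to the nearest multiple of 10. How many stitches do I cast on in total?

15 / 2 = 7.5 sts per inch.
51.5 × 7.5 = 386.25 sts.
Nearest multiple of 10: 390.

CO 390 sts.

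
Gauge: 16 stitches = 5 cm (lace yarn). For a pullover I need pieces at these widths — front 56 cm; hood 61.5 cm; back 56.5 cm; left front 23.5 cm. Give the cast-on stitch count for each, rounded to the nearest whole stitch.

Rate = 16/5 = 3.2 sts per cm.
front: 56 × 3.2 = 179.20 → 179.
hood: 61.5 × 3.2 = 196.80 → 197.
back: 56.5 × 3.2 = 180.80 → 181.
left front: 23.5 × 3.2 = 75.20 → 75.

front 179; hood 197; back 181; left front 75.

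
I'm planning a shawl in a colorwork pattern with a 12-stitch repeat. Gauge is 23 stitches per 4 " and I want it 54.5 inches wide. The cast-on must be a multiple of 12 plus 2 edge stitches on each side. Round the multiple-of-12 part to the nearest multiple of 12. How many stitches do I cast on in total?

23 / 4 = 5.75 sts per inch.
54.5 × 5.75 = 313.38 sts.
Less 4 edge sts → 309.38 for the repeat.
Nearest multiple of 12: 312.
Add back 4 edge sts → 316.

Cast on 316 stitches.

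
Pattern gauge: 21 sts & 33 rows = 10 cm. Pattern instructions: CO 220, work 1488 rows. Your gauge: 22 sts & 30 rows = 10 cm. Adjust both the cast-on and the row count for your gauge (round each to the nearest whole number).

Cast on 230 stitches; work 1353 rows.

Stitches: 220 × 22/21 = 230.48 → 230.
Rows: 1488 × 30/33 = 1352.73 → 1353.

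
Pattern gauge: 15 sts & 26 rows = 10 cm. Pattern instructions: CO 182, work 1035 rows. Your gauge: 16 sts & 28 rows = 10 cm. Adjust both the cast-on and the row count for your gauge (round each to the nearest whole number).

Stitches: 182 × 16/15 = 194.13 → 194.
Rows: 1035 × 28/26 = 1114.62 → 1115.

Cast on 194 stitches; work 1115 rows.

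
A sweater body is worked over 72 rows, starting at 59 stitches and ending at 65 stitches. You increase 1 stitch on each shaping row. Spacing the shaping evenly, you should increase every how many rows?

Stitches to add: |65 − 59| = 6.
Shaping rows needed: 6 / 1 = 6.
72 rows / 6 = every 12 rows.

Increase every 12th row.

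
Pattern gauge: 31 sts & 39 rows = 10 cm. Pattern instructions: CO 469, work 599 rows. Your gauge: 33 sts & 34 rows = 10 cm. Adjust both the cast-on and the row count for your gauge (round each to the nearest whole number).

Stitches: 469 × 33/31 = 499.26 → 499.
Rows: 599 × 34/39 = 522.21 → 522.

Cast on 499 stitches; work 522 rows.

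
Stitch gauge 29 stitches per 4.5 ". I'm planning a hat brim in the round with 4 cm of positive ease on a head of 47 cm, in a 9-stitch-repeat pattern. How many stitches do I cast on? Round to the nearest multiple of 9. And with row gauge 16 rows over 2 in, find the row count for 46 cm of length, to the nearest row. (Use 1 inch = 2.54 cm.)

Finished = 47 + 4 = 51 cm.
51 cm × 1/2.54 = 20.08 inches.
29/4.5 = 6.444 sts per in; 20.08 × 6.444 = 129.40 sts.
Nearest multiple of 9 → 126.
46 cm = 18.11 inches; × 8 = 144.88 → 145 rows.

Cast on 126 stitches; work 145 rows.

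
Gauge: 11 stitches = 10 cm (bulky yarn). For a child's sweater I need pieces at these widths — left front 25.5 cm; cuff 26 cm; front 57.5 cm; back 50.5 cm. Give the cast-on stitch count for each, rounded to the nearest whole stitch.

Rate = 11/10 = 1.1 sts per cm.
left front: 25.5 × 1.1 = 28.05 → 28.
cuff: 26 × 1.1 = 28.60 → 29.
front: 57.5 × 1.1 = 63.25 → 63.
back: 50.5 × 1.1 = 55.55 → 56.

left front 28; cuff 29; front 63; back 56.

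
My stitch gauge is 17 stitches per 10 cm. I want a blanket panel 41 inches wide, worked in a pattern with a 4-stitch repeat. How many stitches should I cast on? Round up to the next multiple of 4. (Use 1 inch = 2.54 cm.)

180 stitches.

41 in = 41 × 2.54 = 104.14 cm.
17 / 10 = 1.7 sts/cm.
104.14 × 1.7 = 177.04 sts.
→ 180.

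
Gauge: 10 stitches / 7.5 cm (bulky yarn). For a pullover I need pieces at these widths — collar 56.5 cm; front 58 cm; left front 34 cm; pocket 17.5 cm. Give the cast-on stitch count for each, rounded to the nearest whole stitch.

Rate = 10/7.5 = 1.333 sts per cm.
collar: 56.5 × 1.333 = 75.33 → 75.
front: 58 × 1.333 = 77.33 → 77.
left front: 34 × 1.333 = 45.33 → 45.
pocket: 17.5 × 1.333 = 23.33 → 23.

collar 75; front 77; left front 45; pocket 23.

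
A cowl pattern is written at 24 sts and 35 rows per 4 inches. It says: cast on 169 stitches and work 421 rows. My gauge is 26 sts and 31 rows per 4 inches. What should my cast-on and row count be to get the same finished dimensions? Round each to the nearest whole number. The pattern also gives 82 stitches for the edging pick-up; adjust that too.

Stitches: 169 × 26/24 = 183.08 → 183.
Rows: 421 × 31/35 = 372.89 → 373.
edging pick-up: 82 × 26/24 = 88.83 → 89.

Cast on 183 stitches; work 373 rows; edging pick-up 89 stitches.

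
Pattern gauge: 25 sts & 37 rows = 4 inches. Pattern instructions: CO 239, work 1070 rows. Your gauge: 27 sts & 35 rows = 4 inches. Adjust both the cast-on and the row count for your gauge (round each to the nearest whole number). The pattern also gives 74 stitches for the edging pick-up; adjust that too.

Stitches: 239 × 27/25 = 258.12 → 258.
Rows: 1070 × 35/37 = 1012.16 → 1012.
edging pick-up: 74 × 27/25 = 79.92 → 80.

Cast on 258 stitches; work 1012 rows; edging pick-up 80 stitches.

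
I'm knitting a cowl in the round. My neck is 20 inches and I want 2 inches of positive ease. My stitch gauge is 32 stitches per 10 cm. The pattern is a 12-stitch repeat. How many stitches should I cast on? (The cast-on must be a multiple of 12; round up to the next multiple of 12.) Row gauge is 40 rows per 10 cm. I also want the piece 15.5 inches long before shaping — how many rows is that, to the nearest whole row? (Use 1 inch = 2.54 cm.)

Cast on 180 stitches; work 157 rows.

Finished = 20 + 2 = 22 inches.
22 inches × 2.54 = 55.88 cm.
32/10 = 3.2 sts per cm; 55.88 × 3.2 = 178.82 sts.
Next multiple of 12 → 180.
15.5 inches = 39.37 cm; × 4 = 157.48 → 157 rows.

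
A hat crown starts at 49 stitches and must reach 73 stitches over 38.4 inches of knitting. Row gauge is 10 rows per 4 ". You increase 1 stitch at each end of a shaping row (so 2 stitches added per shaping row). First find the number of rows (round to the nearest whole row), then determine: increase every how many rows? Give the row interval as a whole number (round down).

Rows = 38.4 × 2.5 = 96.0 → 96 rows.
Stitches to add: 24 → 12 shaping rows (at 2 st each).
96 / 12 = 8.00 → every 8 rows.

Increase every 8th row.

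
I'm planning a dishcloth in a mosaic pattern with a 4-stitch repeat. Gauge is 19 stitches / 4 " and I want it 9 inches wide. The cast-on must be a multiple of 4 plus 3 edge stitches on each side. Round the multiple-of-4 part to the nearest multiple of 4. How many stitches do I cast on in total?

19 / 4 = 4.75 sts per inch.
9 × 4.75 = 42.75 sts.
Less 6 edge sts → 36.75 for the repeat.
Nearest multiple of 4: 36.
Add back 6 edge sts → 42.

Cast on 42 stitches.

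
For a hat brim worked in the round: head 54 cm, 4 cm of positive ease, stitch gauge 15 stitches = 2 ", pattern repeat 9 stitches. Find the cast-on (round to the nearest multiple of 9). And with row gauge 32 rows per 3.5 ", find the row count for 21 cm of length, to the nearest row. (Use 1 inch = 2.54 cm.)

Finished = 54 + 4 = 58 cm.
58 cm × 1/2.54 = 22.83 inches.
15/2 = 7.5 sts per in; 22.83 × 7.5 = 171.26 sts.
Nearest multiple of 9 → 171.
21 cm = 8.27 inches; × 9.143 = 75.59 → 76 rows.

Cast on 171 stitches; work 76 rows.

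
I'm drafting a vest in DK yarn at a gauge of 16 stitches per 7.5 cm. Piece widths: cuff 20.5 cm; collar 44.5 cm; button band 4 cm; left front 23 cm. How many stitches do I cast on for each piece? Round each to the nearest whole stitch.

cuff 44; collar 95; button band 9; left front 49.

Rate = 16/7.5 = 2.133 sts per cm.
cuff: 20.5 × 2.133 = 43.73 → 44.
collar: 44.5 × 2.133 = 94.93 → 95.
button band: 4 × 2.133 = 8.53 → 9.
left front: 23 × 2.133 = 49.07 → 49.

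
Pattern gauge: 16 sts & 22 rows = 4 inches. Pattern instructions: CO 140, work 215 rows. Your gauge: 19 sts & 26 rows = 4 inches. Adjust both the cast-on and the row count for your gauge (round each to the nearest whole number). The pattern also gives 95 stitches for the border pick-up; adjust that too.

Cast on 166 stitches; work 254 rows; border pick-up 113 stitches.

Stitches: 140 × 19/16 = 166.25 → 166.
Rows: 215 × 26/22 = 254.09 → 254.
border pick-up: 95 × 19/16 = 112.81 → 113.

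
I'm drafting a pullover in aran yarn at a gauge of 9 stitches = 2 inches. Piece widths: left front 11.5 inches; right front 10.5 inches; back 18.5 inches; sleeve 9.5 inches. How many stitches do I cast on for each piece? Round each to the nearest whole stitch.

left front 52; right front 47; back 83; sleeve 43.

Rate = 9/2 = 4.5 sts per in.
left front: 11.5 × 4.5 = 51.75 → 52.
right front: 10.5 × 4.5 = 47.25 → 47.
back: 18.5 × 4.5 = 83.25 → 83.
sleeve: 9.5 × 4.5 = 42.75 → 43.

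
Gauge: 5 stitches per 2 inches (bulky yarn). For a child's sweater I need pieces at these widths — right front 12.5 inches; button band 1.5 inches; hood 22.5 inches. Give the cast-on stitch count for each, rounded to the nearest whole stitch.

right front 31; button band 4; hood 56.

Rate = 5/2 = 2.5 sts per in.
right front: 12.5 × 2.5 = 31.25 → 31.
button band: 1.5 × 2.5 = 3.75 → 4.
hood: 22.5 × 2.5 = 56.25 → 56.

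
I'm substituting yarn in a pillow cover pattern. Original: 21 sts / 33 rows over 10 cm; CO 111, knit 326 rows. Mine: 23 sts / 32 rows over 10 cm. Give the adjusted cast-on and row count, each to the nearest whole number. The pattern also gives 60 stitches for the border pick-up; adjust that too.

Cast on 122 stitches; work 316 rows; border pick-up 66 stitches.

Stitches: 111 × 23/21 = 121.57 → 122.
Rows: 326 × 32/33 = 316.12 → 316.
border pick-up: 60 × 23/21 = 65.71 → 66.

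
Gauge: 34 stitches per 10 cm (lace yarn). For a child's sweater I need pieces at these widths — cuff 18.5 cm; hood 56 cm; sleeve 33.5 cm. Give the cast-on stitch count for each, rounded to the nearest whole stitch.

cuff 63; hood 190; sleeve 114.

Rate = 34/10 = 3.4 sts per cm.
cuff: 18.5 × 3.4 = 62.90 → 63.
hood: 56 × 3.4 = 190.40 → 190.
sleeve: 33.5 × 3.4 = 113.90 → 114.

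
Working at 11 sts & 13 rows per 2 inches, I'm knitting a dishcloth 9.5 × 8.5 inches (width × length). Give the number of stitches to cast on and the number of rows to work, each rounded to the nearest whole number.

Cast on 52 stitches and work 55 rows.

Stitch gauge = 11/2 = 5.5 sts/in; 9.5 × 5.5 = 52.25 → 52 sts.
Row gauge = 13/2 = 6.5 rows/in; 8.5 × 6.5 = 55.25 → 55 rows.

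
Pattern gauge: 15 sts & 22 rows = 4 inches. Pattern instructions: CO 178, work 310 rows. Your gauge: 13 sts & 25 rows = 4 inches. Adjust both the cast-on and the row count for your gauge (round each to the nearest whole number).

Cast on 154 stitches; work 352 rows.

Stitches: 178 × 13/15 = 154.27 → 154.
Rows: 310 × 25/22 = 352.27 → 352.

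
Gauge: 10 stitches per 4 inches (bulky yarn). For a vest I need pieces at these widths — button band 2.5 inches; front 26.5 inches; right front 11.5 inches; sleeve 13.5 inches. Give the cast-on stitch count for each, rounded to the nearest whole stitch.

button band 6; front 66; right front 29; sleeve 34.

Rate = 10/4 = 2.5 sts per in.
button band: 2.5 × 2.5 = 6.25 → 6.
front: 26.5 × 2.5 = 66.25 → 66.
right front: 11.5 × 2.5 = 28.75 → 29.
sleeve: 13.5 × 2.5 = 33.75 → 34.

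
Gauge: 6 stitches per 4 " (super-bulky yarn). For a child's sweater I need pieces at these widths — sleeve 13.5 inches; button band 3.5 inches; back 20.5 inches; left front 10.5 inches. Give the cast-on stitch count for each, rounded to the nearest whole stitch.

Rate = 6/4 = 1.5 sts per in.
sleeve: 13.5 × 1.5 = 20.25 → 20.
button band: 3.5 × 1.5 = 5.25 → 5.
back: 20.5 × 1.5 = 30.75 → 31.
left front: 10.5 × 1.5 = 15.75 → 16.

sleeve 20; button band 5; back 31; left front 16.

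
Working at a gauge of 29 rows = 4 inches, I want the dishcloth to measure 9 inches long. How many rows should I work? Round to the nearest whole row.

Work 65 rows.

29 rows / 4 in = 7.25 rows per inch.
9 × 7.25 = 65.25 rows.
Round to nearest → 65.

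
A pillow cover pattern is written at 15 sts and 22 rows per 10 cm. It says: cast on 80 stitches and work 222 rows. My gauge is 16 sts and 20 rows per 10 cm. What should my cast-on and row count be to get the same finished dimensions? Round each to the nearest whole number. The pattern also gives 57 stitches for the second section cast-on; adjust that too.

Stitches: 80 × 16/15 = 85.33 → 85.
Rows: 222 × 20/22 = 201.82 → 202.
second section cast-on: 57 × 16/15 = 60.80 → 61.

Cast on 85 stitches; work 202 rows; second section cast-on 61 stitches.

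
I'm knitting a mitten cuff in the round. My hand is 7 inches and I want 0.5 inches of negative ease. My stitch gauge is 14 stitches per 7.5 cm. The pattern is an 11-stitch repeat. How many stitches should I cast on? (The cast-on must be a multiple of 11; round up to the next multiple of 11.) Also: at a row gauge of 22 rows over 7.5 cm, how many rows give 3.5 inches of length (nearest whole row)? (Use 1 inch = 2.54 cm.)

Cast on 33 stitches; work 26 rows.

Finished = 7 − 0.5 = 6.5 inches.
6.5 inches × 2.54 = 16.51 cm.
14/7.5 = 1.867 sts per cm; 16.51 × 1.867 = 30.82 sts.
Next multiple of 11 → 33.
3.5 inches = 8.89 cm; × 2.933 = 26.08 → 26 rows.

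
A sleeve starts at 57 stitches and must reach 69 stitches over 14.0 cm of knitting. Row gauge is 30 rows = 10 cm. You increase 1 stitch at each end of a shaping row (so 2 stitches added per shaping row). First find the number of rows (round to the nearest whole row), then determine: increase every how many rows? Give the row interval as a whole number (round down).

Rows = 14.0 × 3 = 42.0 → 42 rows.
Stitches to add: 12 → 6 shaping rows (at 2 st each).
42 / 6 = 7.00 → every 7 rows.

Increase every 7th row.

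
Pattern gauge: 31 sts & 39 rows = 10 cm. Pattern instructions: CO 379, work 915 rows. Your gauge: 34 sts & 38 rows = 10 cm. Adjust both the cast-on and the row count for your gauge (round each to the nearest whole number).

Stitches: 379 × 34/31 = 415.68 → 416.
Rows: 915 × 38/39 = 891.54 → 892.

Cast on 416 stitches; work 892 rows.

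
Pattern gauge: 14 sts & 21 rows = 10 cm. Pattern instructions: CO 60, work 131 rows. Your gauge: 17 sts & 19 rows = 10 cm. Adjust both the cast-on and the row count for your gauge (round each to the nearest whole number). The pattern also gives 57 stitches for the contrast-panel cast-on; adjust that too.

Stitches: 60 × 17/14 = 72.86 → 73.
Rows: 131 × 19/21 = 118.52 → 119.
contrast-panel cast-on: 57 × 17/14 = 69.21 → 69.

Cast on 73 stitches; work 119 rows; contrast-panel cast-on 69 stitches.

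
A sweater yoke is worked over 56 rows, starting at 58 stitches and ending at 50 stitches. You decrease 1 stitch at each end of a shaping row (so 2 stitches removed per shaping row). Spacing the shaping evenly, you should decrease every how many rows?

Decrease every 14th row.

Stitches to remove: |50 − 58| = 8.
Shaping rows needed: 8 / 2 = 4.
56 rows / 4 = every 14 rows.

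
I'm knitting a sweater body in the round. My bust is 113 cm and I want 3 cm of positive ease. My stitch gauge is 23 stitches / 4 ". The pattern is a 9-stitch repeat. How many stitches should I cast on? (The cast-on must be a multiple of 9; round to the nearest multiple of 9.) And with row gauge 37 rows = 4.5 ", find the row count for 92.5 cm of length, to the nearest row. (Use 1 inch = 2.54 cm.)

Finished = 113 + 3 = 116 cm.
116 cm × 1/2.54 = 45.67 inches.
23/4 = 5.75 sts per in; 45.67 × 5.75 = 262.60 sts.
Nearest multiple of 9 → 261.
92.5 cm = 36.42 inches; × 8.222 = 299.43 → 299 rows.

Cast on 261 stitches; work 299 rows.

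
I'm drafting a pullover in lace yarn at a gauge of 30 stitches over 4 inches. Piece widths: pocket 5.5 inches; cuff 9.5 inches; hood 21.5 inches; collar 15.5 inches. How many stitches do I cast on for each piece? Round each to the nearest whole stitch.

pocket 41; cuff 71; hood 161; collar 116.

Rate = 30/4 = 7.5 sts per in.
pocket: 5.5 × 7.5 = 41.25 → 41.
cuff: 9.5 × 7.5 = 71.25 → 71.
hood: 21.5 × 7.5 = 161.25 → 161.
collar: 15.5 × 7.5 = 116.25 → 116.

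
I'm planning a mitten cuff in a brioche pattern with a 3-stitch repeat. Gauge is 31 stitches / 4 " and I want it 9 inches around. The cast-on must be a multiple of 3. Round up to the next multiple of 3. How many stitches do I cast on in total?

72 stitches.

31 / 4 = 7.75 sts per inch.
9 × 7.75 = 69.75 sts.
Next multiple of 3: 72.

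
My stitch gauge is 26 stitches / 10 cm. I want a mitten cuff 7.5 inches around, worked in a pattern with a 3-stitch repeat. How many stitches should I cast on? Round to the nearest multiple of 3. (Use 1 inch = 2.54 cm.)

Cast on 51 stitches.

7.5 in = 7.5 × 2.54 = 19.05 cm.
26 / 10 = 2.6 sts/cm.
19.05 × 2.6 = 49.53 sts.
→ 51.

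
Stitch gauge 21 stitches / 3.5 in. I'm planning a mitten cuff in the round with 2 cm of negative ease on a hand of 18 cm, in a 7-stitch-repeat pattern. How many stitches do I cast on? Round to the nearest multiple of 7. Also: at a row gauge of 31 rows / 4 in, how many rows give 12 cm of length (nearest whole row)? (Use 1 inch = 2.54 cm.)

Cast on 35 stitches; work 37 rows.

Finished = 18 − 2 = 16 cm.
16 cm × 1/2.54 = 6.30 inches.
21/3.5 = 6 sts per in; 6.30 × 6 = 37.80 sts.
Nearest multiple of 7 → 35.
12 cm = 4.72 inches; × 7.75 = 36.61 → 37 rows.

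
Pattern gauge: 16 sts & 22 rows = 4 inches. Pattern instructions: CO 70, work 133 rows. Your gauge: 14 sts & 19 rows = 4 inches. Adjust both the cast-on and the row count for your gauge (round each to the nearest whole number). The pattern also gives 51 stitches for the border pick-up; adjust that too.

Stitches: 70 × 14/16 = 61.25 → 61.
Rows: 133 × 19/22 = 114.86 → 115.
border pick-up: 51 × 14/16 = 44.62 → 45.

Cast on 61 stitches; work 115 rows; border pick-up 45 stitches.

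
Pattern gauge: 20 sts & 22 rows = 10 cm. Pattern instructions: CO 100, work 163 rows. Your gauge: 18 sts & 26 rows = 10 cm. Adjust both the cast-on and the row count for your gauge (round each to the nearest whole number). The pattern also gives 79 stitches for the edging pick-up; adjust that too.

Cast on 90 stitches; work 193 rows; edging pick-up 71 stitches.

Stitches: 100 × 18/20 = 90.00 → 90.
Rows: 163 × 26/22 = 192.64 → 193.
edging pick-up: 79 × 18/20 = 71.10 → 71.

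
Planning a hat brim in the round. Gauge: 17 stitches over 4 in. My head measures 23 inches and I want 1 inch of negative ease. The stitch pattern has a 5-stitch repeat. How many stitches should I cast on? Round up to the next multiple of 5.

CO 95 sts.

Finished = 23 − 1 = 22 inches.
17 / 4 = 4.25 sts/in.
22 × 4.25 = 93.50 sts.
Next multiple of 5: 95.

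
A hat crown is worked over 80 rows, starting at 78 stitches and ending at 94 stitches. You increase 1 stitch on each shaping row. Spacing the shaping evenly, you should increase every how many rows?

Stitches to add: |94 − 78| = 16.
Shaping rows needed: 16 / 1 = 16.
80 rows / 16 = every 5 rows.

Increase every 5th row.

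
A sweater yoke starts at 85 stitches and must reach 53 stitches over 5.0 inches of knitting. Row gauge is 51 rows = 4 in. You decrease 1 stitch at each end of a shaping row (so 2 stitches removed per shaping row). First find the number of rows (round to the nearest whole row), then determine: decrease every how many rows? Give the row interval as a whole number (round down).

Rows = 5.0 × 12.75 = 63.8 → 64 rows.
Stitches to remove: 32 → 16 shaping rows (at 2 st each).
64 / 16 = 4.00 → every 4 rows.

Decrease every 4th row.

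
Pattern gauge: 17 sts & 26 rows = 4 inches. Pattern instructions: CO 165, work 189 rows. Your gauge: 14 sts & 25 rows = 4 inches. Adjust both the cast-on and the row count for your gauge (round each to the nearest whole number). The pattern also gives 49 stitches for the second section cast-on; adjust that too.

Stitches: 165 × 14/17 = 135.88 → 136.
Rows: 189 × 25/26 = 181.73 → 182.
second section cast-on: 49 × 14/17 = 40.35 → 40.

Cast on 136 stitches; work 182 rows; second section cast-on 40 stitches.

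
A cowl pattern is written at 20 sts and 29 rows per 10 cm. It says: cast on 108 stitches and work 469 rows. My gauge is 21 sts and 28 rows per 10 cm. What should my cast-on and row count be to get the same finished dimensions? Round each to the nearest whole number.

Stitches: 108 × 21/20 = 113.40 → 113.
Rows: 469 × 28/29 = 452.83 → 453.

Cast on 113 stitches; work 453 rows.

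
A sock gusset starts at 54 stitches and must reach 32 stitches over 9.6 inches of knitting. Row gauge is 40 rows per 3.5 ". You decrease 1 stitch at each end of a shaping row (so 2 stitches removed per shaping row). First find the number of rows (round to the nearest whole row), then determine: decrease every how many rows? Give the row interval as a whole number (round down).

Rows = 9.6 × 11.429 = 109.7 → 110 rows.
Stitches to remove: 22 → 11 shaping rows (at 2 st each).
110 / 11 = 10.00 → every 10 rows.

Decrease every 10th row.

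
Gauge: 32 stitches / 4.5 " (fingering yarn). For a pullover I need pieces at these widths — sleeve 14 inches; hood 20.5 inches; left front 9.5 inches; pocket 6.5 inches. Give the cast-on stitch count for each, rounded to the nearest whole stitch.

Rate = 32/4.5 = 7.111 sts per in.
sleeve: 14 × 7.111 = 99.56 → 100.
hood: 20.5 × 7.111 = 145.78 → 146.
left front: 9.5 × 7.111 = 67.56 → 68.
pocket: 6.5 × 7.111 = 46.22 → 46.

sleeve 100; hood 146; left front 68; pocket 46.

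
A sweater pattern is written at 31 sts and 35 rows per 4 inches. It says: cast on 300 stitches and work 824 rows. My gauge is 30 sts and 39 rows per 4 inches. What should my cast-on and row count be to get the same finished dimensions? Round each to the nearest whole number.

Cast on 290 stitches; work 918 rows.

Stitches: 300 × 30/31 = 290.32 → 290.
Rows: 824 × 39/35 = 918.17 → 918.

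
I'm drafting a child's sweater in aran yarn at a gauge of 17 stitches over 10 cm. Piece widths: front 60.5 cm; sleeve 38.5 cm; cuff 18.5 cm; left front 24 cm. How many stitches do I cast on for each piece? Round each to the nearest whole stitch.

front 103; sleeve 65; cuff 31; left front 41.

Rate = 17/10 = 1.7 sts per cm.
front: 60.5 × 1.7 = 102.85 → 103.
sleeve: 38.5 × 1.7 = 65.45 → 65.
cuff: 18.5 × 1.7 = 31.45 → 31.
left front: 24 × 1.7 = 40.80 → 41.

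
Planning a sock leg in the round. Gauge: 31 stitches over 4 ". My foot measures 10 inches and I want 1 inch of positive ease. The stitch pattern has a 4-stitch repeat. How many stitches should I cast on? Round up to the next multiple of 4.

Cast on 88 stitches.

Finished = 10 + 1 = 11 inches.
31 / 4 = 7.75 sts/in.
11 × 7.75 = 85.25 sts.
Next multiple of 4: 88.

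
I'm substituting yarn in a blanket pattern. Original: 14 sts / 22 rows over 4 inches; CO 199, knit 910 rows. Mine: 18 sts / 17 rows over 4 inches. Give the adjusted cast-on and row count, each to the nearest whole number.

Cast on 256 stitches; work 703 rows.

Stitches: 199 × 18/14 = 255.86 → 256.
Rows: 910 × 17/22 = 703.18 → 703.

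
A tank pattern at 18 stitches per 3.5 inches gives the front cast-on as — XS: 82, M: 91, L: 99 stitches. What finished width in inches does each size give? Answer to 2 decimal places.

18/3.5 = 5.143 sts per in.
XS: 82 / 5.143 = 15.944 → 15.94 in.
M: 91 / 5.143 = 17.694 → 17.69 in.
L: 99 / 5.143 = 19.250 → 19.25 in.

XS 15.94 inches; M 17.69 inches; L 19.25 inches.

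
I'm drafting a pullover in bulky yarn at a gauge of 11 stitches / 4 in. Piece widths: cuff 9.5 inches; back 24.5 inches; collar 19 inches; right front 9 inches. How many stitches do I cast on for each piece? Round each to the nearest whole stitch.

cuff 26; back 67; collar 52; right front 25.

Rate = 11/4 = 2.75 sts per in.
cuff: 9.5 × 2.75 = 26.12 → 26.
back: 24.5 × 2.75 = 67.38 → 67.
collar: 19 × 2.75 = 52.25 → 52.
right front: 9 × 2.75 = 24.75 → 25.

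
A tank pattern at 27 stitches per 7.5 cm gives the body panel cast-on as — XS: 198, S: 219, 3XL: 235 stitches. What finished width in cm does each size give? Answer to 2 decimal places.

XS 55.00 cm; S 60.83 cm; 3XL 65.28 cm.

27/7.5 = 3.6 sts per cm.
XS: 198 / 3.6 = 55.000 → 55.00 cm.
S: 219 / 3.6 = 60.833 → 60.83 cm.
3XL: 235 / 3.6 = 65.278 → 65.28 cm.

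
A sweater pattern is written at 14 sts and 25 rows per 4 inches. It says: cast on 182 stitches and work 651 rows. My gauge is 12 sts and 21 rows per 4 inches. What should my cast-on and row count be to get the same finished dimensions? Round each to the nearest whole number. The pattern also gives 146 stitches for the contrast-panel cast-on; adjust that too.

Cast on 156 stitches; work 547 rows; contrast-panel cast-on 125 stitches.

Stitches: 182 × 12/14 = 156.00 → 156.
Rows: 651 × 21/25 = 546.84 → 547.
contrast-panel cast-on: 146 × 12/14 = 125.14 → 125.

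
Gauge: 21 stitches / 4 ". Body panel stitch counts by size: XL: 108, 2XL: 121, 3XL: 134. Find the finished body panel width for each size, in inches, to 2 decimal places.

XL 20.57 inches; 2XL 23.05 inches; 3XL 25.52 inches.

21/4 = 5.25 sts per in.
XL: 108 / 5.25 = 20.571 → 20.57 in.
2XL: 121 / 5.25 = 23.048 → 23.05 in.
3XL: 134 / 5.25 = 25.524 → 25.52 in.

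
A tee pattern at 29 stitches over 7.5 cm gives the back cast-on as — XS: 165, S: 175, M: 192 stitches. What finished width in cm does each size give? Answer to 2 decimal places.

29/7.5 = 3.867 sts per cm.
XS: 165 / 3.867 = 42.672 → 42.67 cm.
S: 175 / 3.867 = 45.259 → 45.26 cm.
M: 192 / 3.867 = 49.655 → 49.66 cm.

XS 42.67 cm; S 45.26 cm; M 49.66 cm.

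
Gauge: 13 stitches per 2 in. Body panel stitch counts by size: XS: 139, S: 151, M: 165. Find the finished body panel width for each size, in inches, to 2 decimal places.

13/2 = 6.5 sts per in.
XS: 139 / 6.5 = 21.385 → 21.38 in.
S: 151 / 6.5 = 23.231 → 23.23 in.
M: 165 / 6.5 = 25.385 → 25.38 in.

XS 21.38 inches; S 23.23 inches; M 25.38 inches.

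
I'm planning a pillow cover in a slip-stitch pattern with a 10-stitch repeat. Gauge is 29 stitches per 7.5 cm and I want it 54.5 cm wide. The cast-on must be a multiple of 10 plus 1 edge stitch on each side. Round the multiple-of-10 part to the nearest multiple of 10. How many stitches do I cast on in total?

CO 212 sts.

29 / 7.5 = 3.867 sts per cm.
54.5 × 3.867 = 210.73 sts.
Less 2 edge sts → 208.73 for the repeat.
Nearest multiple of 10: 210.
Add back 2 edge sts → 212.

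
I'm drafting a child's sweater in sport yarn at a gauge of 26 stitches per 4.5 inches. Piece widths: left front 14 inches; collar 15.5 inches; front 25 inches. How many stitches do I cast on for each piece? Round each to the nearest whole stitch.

Rate = 26/4.5 = 5.778 sts per in.
left front: 14 × 5.778 = 80.89 → 81.
collar: 15.5 × 5.778 = 89.56 → 90.
front: 25 × 5.778 = 144.44 → 144.

left front 81; collar 90; front 144.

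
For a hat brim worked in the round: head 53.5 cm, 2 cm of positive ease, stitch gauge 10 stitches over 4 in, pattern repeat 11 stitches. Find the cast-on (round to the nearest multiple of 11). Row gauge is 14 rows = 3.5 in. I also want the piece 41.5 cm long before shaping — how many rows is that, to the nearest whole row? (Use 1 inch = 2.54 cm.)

Finished = 53.5 + 2 = 55.5 cm.
55.5 cm × 1/2.54 = 21.85 inches.
10/4 = 2.5 sts per in; 21.85 × 2.5 = 54.63 sts.
Nearest multiple of 11 → 55.
41.5 cm = 16.34 inches; × 4 = 65.35 → 65 rows.

Cast on 55 stitches; work 65 rows.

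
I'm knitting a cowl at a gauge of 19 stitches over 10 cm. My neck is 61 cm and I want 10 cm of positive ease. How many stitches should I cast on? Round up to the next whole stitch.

Cast on 135 stitches.

Finished = 61 + 10 = 71 cm.
19 / 10 = 1.9 sts per cm.
71.00 × 1.9 = 134.90 sts.
→ 135 sts.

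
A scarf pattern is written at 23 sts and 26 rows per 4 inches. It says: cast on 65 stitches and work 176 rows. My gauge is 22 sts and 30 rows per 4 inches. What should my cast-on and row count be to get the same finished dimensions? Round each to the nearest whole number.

Stitches: 65 × 22/23 = 62.17 → 62.
Rows: 176 × 30/26 = 203.08 → 203.

Cast on 62 stitches; work 203 rows.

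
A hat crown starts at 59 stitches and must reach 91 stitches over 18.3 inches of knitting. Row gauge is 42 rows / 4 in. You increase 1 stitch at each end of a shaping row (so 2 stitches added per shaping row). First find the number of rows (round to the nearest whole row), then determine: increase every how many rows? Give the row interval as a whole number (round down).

Rows = 18.3 × 10.5 = 192.2 → 192 rows.
Stitches to add: 32 → 16 shaping rows (at 2 st each).
192 / 16 = 12.00 → every 12 rows.

Increase every 12th row.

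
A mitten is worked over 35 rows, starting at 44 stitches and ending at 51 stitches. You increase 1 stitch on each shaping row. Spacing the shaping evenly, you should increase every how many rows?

Stitches to add: |51 − 44| = 7.
Shaping rows needed: 7 / 1 = 7.
35 rows / 7 = every 5 rows.

Increase every 5th row.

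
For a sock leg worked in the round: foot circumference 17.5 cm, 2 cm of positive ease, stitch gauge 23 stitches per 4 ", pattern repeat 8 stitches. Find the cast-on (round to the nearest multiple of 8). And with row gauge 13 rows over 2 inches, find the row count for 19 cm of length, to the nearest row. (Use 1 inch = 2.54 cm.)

Finished = 17.5 + 2 = 19.5 cm.
19.5 cm × 1/2.54 = 7.68 inches.
23/4 = 5.75 sts per in; 7.68 × 5.75 = 44.14 sts.
Nearest multiple of 8 → 48.
19 cm = 7.48 inches; × 6.5 = 48.62 → 49 rows.

Cast on 48 stitches; work 49 rows.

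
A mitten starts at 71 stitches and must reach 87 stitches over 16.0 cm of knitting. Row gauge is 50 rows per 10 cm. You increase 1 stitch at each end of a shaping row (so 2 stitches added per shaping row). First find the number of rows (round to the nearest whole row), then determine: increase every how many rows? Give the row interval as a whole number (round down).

Rows = 16.0 × 5 = 80.0 → 80 rows.
Stitches to add: 16 → 8 shaping rows (at 2 st each).
80 / 8 = 10.00 → every 10 rows.

Increase every 10th row.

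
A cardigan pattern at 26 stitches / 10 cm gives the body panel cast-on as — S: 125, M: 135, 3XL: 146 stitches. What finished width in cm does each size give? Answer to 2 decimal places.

S 48.08 cm; M 51.92 cm; 3XL 56.15 cm.

26/10 = 2.6 sts per cm.
S: 125 / 2.6 = 48.077 → 48.08 cm.
M: 135 / 2.6 = 51.923 → 51.92 cm.
3XL: 146 / 2.6 = 56.154 → 56.15 cm.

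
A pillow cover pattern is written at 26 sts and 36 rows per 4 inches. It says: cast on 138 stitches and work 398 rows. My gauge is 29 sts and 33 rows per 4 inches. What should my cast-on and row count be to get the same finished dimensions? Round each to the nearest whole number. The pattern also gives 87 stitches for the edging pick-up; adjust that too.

Stitches: 138 × 29/26 = 153.92 → 154.
Rows: 398 × 33/36 = 364.83 → 365.
edging pick-up: 87 × 29/26 = 97.04 → 97.

Cast on 154 stitches; work 365 rows; edging pick-up 97 stitches.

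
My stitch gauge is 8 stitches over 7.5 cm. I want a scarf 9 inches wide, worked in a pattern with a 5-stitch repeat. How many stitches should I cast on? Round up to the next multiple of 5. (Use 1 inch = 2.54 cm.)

9 in = 9 × 2.54 = 22.86 cm.
8 / 7.5 = 1.067 sts/cm.
22.86 × 1.067 = 24.38 sts.
→ 25.

Cast on 25 stitches.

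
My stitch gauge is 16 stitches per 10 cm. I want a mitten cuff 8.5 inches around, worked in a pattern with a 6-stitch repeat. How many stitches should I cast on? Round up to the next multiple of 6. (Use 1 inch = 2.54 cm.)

8.5 in = 8.5 × 2.54 = 21.59 cm.
16 / 10 = 1.6 sts/cm.
21.59 × 1.6 = 34.54 sts.
→ 36.

Cast on 36 stitches.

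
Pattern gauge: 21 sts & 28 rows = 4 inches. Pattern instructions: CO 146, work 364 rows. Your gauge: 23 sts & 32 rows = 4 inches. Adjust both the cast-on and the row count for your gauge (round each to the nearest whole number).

Cast on 160 stitches; work 416 rows.

Stitches: 146 × 23/21 = 159.90 → 160.
Rows: 364 × 32/28 = 416.00 → 416.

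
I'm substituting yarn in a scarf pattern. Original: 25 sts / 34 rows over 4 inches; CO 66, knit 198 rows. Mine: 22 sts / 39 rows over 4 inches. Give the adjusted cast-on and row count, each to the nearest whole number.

Stitches: 66 × 22/25 = 58.08 → 58.
Rows: 198 × 39/34 = 227.12 → 227.

Cast on 58 stitches; work 227 rows.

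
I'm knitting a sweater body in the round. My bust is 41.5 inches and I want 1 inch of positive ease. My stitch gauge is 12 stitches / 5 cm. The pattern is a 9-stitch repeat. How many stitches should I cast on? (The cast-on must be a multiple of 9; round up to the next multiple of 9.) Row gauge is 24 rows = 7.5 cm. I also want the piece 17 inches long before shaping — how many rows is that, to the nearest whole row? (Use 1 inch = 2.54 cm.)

Finished = 41.5 + 1 = 42.5 inches.
42.5 inches × 2.54 = 107.95 cm.
12/5 = 2.4 sts per cm; 107.95 × 2.4 = 259.08 sts.
Next multiple of 9 → 261.
17 inches = 43.18 cm; × 3.2 = 138.18 → 138 rows.

Cast on 261 stitches; work 138 rows.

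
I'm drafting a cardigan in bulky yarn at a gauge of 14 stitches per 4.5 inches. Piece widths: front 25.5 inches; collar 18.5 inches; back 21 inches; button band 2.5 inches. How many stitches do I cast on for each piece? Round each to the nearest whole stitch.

Rate = 14/4.5 = 3.111 sts per in.
front: 25.5 × 3.111 = 79.33 → 79.
collar: 18.5 × 3.111 = 57.56 → 58.
back: 21 × 3.111 = 65.33 → 65.
button band: 2.5 × 3.111 = 7.78 → 8.

front 79; collar 58; back 65; button band 8.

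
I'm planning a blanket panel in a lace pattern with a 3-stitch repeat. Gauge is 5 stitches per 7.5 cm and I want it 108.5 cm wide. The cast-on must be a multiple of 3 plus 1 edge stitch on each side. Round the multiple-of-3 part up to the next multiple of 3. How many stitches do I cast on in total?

CO 74 sts.

5 / 7.5 = 0.667 sts per cm.
108.5 × 0.667 = 72.33 sts.
Less 2 edge sts → 70.33 for the repeat.
Next multiple of 3: 72.
Add back 2 edge sts → 74.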